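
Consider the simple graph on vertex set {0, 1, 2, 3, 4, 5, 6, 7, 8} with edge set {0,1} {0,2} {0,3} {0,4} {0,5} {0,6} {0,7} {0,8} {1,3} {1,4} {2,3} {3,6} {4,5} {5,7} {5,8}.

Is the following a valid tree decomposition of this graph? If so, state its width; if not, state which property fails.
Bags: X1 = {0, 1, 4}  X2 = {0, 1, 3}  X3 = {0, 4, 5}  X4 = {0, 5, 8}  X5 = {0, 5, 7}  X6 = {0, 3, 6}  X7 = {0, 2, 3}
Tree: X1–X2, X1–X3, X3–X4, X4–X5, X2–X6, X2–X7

Yes; width 2.

Every vertex of G appears in some bag (union = {0, 1, 2, 3, 4, 5, 6, 7, 8}); every edge is covered by a bag; and for each vertex v the set of bags containing v is connected in the bag tree. The decomposition is therefore valid. The largest bag has 3 vertices, so the width is 2.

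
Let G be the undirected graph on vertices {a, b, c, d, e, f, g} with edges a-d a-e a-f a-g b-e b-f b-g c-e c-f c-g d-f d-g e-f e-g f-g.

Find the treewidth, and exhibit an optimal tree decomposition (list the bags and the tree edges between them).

Treewidth 3.
One such decomposition:
Bags: B1 = {a, e, f, g}  B2 = {b, e, f, g}  B3 = {c, e, f, g}  B4 = {a, d, f, g}
Tree: B1–B2, B2–B3, B1–B4

Every bag has size at most 4, so the width is 4 − 1 = 3 and tw(G) ≤ 3. On the other hand G contains the 4-clique {a, d, f, g}. A clique must lie in a single bag of any decomposition, so no decomposition can have width below 3. The upper and lower bounds meet at 3, so that is the treewidth.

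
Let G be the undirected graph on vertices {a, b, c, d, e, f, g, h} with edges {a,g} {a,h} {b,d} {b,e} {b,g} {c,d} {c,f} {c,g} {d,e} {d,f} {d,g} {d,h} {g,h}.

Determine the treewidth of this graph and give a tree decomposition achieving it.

Treewidth 2.
One such decomposition:
Bags: B1 = {c, d, g}  B2 = {b, d, g}  B3 = {d, g, h}  B4 = {a, g, h}  B5 = {c, d, f}  B6 = {b, d, e}
Tree: B1–B2, B1–B3, B3–B4, B1–B5, B2–B6

Each bag holds 3 vertices, so the decomposition has width 2, which upper-bounds the treewidth. On the other hand G contains the 3-clique {d, g, h}. A clique must lie in a single bag of any decomposition, so no decomposition can have width below 2. The upper and lower bounds meet at 2, so that is the treewidth.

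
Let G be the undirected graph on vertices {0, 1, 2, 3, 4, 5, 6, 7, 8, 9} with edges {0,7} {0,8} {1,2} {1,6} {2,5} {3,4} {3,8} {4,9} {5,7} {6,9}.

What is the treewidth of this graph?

A width-2 tree decomposition is:
Bags: B1 = {2, 5, 7}  B2 = {0, 2, 7}  B3 = {0, 2, 8}  B4 = {2, 3, 8}  B5 = {2, 3, 4}  B6 = {2, 4, 9}  B7 = {2, 6, 9}  B8 = {1, 2, 6}
Tree: B1–B2, B2–B3, B3–B4, B4–B5, B5–B6, B6–B7, B7–B8
Every bag has size at most 3, so the width is 3 − 1 = 2 and tw(G) ≤ 2. Since 2–5–7–0–8–3–4–9–6–1–2 is a cycle in G, G is not acyclic. Forests are exactly the graphs of treewidth ≤ 1, so tw(G) ≥ 2. Combining the bounds, tw(G) = 2.

2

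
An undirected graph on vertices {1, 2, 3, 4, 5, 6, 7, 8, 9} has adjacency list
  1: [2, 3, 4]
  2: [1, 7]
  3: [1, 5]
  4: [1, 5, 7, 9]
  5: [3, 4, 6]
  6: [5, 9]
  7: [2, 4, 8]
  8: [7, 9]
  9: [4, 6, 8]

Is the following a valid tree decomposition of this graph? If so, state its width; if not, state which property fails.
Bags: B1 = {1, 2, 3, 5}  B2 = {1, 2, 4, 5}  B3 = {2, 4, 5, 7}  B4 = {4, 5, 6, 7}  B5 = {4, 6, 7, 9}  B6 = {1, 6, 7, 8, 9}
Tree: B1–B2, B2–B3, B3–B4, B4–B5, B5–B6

A tree decomposition must satisfy three properties: every vertex lies in some bag; for every edge, both endpoints lie together in some bag; and for every vertex, the bags containing it form a connected subtree. Here bags containing vertex 1 are not connected in the tree, so the decomposition is invalid.

No — bags containing vertex 1 are not connected in the tree.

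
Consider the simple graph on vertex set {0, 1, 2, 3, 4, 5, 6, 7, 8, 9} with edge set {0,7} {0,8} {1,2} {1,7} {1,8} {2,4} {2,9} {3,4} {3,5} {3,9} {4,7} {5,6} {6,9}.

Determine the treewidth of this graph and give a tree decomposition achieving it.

Each bag holds 3 vertices, so the decomposition has width 2, which upper-bounds the treewidth. Since 5–6–9–3–5 is a cycle in G, G is not acyclic. Forests are exactly the graphs of treewidth ≤ 1, so tw(G) ≥ 2. Therefore the treewidth is 2.

Treewidth 2.
One such decomposition:
Bags: B1 = {3, 5, 6}  B2 = {3, 6, 9}  B3 = {3, 4, 9}  B4 = {2, 4, 9}  B5 = {2, 4, 7}  B6 = {1, 2, 7}  B7 = {0, 1, 7}  B8 = {0, 1, 8}
Tree: B1–B2, B2–B3, B3–B4, B4–B5, B5–B6, B6–B7, B7–B8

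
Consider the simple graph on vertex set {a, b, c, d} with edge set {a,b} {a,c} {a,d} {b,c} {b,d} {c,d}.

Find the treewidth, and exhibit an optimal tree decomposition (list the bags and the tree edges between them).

With just one bag of size 4, the width is 4 − 1 = 3, so tw(G) ≤ 3. For the lower bound, the 4 vertices {a, b, c, d} are pairwise adjacent, and any tree decomposition puts a clique entirely inside one bag — forcing width ≥ 3. Combining the bounds, tw(G) = 3.

Treewidth 3.
Bags: B1 = {a, b, c, d}
Tree: (single bag)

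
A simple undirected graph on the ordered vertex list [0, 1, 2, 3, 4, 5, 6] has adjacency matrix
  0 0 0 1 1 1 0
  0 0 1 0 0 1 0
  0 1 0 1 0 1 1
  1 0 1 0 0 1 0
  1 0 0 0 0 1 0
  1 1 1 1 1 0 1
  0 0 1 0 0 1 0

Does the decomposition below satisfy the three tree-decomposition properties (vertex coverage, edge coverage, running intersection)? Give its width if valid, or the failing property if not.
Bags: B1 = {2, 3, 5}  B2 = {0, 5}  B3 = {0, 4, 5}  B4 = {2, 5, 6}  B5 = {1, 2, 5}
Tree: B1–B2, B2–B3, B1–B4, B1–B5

No — edge (3,0) lies in no bag.

A tree decomposition must satisfy three properties: every vertex lies in some bag; for every edge, both endpoints lie together in some bag; and for every vertex, the bags containing it form a connected subtree. Here edge (3,0) lies in no bag, so the decomposition is invalid.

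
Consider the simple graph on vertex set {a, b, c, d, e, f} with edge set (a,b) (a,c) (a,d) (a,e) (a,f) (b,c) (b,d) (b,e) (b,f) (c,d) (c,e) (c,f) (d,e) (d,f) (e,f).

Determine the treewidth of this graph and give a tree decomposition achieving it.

Treewidth 5.
One optimal decomposition is:
Bags: B1 = {a, b, c, d, e, f}
Tree: (single bag)

With just one bag of size 6, the width is 6 − 1 = 5, so tw(G) ≤ 5. On the other hand G contains the 6-clique {a, b, c, d, e, f}. A clique must lie in a single bag of any decomposition, so no decomposition can have width below 5. Combining the bounds, tw(G) = 5.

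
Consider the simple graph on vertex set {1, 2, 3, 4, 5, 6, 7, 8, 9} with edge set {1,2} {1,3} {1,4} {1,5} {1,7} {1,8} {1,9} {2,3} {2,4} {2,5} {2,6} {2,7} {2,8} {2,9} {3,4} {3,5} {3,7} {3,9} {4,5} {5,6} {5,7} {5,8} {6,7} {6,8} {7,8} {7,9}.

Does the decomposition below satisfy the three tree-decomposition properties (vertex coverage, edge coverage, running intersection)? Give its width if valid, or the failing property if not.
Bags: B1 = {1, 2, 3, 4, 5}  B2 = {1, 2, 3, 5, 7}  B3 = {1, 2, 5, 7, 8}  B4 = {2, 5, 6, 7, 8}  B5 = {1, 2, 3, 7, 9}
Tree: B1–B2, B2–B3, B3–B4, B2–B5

Yes; width 4.

Every vertex of G appears in some bag (union = {1, 2, 3, 4, 5, 6, 7, 8, 9}); every edge is covered by a bag; and for each vertex v the set of bags containing v is connected in the bag tree. The decomposition is therefore valid. The largest bag has 5 vertices, so the width is 4.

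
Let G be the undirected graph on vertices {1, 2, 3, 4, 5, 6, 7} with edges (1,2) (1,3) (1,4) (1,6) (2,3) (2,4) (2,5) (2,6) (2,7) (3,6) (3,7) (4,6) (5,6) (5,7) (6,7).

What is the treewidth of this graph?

3

A width-3 tree decomposition is:
Bags: B1 = {2, 3, 6, 7}  B2 = {1, 2, 3, 6}  B3 = {1, 2, 4, 6}  B4 = {2, 5, 6, 7}
Tree: B1–B2, B2–B3, B1–B4
Every bag has size at most 4, so the width is 4 − 1 = 3 and tw(G) ≤ 3. Conversely, {1, 2, 3, 6} is a clique of size 4, and the vertices of any clique must share a bag in every tree decomposition; so some bag has ≥ 4 vertices and tw(G) ≥ 3. Combining the bounds, tw(G) = 3.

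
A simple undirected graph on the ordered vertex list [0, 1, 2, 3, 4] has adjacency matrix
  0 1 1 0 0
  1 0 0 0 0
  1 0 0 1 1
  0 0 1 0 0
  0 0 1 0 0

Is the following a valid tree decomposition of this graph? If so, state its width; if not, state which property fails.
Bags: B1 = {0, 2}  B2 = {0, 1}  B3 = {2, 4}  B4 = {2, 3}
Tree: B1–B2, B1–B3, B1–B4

Yes; width 1.

Every vertex of G appears in some bag (union = {0, 1, 2, 3, 4}); every edge is covered by a bag; and for each vertex v the set of bags containing v is connected in the bag tree. The decomposition is therefore valid. The largest bag has 2 vertices, so the width is 1.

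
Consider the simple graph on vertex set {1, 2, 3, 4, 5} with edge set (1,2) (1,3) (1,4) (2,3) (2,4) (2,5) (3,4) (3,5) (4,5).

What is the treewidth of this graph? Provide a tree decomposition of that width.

Treewidth 3.
One such decomposition:
Bags: B1 = {2, 3, 4, 5}  B2 = {1, 2, 3, 4}
Tree: B1–B2

Each bag holds 4 vertices, so the decomposition has width 3, which upper-bounds the treewidth. Conversely, {1, 2, 3, 4} is a clique of size 4, and the vertices of any clique must share a bag in every tree decomposition; so some bag has ≥ 4 vertices and tw(G) ≥ 3. Hence tw(G) = 3 exactly.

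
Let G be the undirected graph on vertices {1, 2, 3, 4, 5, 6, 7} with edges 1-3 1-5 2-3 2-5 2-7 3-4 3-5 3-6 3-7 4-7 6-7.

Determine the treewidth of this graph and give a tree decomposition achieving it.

Treewidth 2.
One such decomposition:
Bags: B1 = {3, 6, 7}  B2 = {2, 3, 7}  B3 = {2, 3, 5}  B4 = {1, 3, 5}  B5 = {3, 4, 7}
Tree: B1–B2, B2–B3, B3–B4, B1–B5

Every bag has size at most 3, so the width is 3 − 1 = 2 and tw(G) ≤ 2. For the lower bound, the 3 vertices {1, 3, 5} are pairwise adjacent, and any tree decomposition puts a clique entirely inside one bag — forcing width ≥ 2. Combining the bounds, tw(G) = 2.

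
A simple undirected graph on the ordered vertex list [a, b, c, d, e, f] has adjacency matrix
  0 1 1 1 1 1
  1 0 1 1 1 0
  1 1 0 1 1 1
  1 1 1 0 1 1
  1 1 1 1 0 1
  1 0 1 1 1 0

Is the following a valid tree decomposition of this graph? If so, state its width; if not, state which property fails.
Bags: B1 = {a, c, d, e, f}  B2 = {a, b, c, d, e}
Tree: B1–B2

Yes; width 4.

Vertex coverage: the bags together contain {a, b, c, d, e, f}, the full vertex set. Edge coverage: each edge of G has both endpoints in at least one bag. Running intersection: for every vertex, the bags containing it form a connected subtree. All three properties hold, so this is a valid tree decomposition of width max|bag| − 1 = 4, and hence tw(G) ≤ 4.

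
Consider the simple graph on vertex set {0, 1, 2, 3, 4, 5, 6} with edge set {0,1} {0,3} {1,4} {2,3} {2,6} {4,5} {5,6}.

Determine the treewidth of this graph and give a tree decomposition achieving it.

Treewidth 2.
One such decomposition:
Bags: B1 = {0, 1, 4}  B2 = {0, 4, 5}  B3 = {0, 5, 6}  B4 = {0, 2, 6}  B5 = {0, 2, 3}
Tree: B1–B2, B2–B3, B3–B4, B4–B5

Each bag holds 3 vertices, so the decomposition has width 2, which upper-bounds the treewidth. Since 0–1–4–5–6–2–3–0 is a cycle in G, G is not acyclic. Forests are exactly the graphs of treewidth ≤ 1, so tw(G) ≥ 2. Combining the bounds, tw(G) = 2.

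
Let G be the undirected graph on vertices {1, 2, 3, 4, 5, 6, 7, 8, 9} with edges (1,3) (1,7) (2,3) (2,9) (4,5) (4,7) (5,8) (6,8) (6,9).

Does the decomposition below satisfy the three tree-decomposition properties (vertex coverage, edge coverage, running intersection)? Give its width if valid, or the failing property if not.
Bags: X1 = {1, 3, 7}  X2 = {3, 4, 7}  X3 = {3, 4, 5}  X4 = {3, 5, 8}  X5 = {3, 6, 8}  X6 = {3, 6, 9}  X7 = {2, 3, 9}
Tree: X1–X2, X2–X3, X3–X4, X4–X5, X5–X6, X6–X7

Yes; width 2.

Vertex coverage: the bags together contain {1, 2, 3, 4, 5, 6, 7, 8, 9}, the full vertex set. Edge coverage: each edge of G has both endpoints in at least one bag. Running intersection: for every vertex, the bags containing it form a connected subtree. All three properties hold, so this is a valid tree decomposition of width max|bag| − 1 = 2, and hence tw(G) ≤ 2.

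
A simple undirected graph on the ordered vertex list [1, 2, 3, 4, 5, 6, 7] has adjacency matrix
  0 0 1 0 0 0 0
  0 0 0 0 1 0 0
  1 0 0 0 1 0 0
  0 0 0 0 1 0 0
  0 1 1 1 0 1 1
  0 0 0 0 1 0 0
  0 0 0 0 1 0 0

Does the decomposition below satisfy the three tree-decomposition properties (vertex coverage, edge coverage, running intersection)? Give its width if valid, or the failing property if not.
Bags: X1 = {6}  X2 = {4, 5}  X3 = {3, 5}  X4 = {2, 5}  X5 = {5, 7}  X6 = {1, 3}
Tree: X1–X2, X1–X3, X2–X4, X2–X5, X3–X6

No — edge (5,6) lies in no bag.

A tree decomposition must satisfy three properties: every vertex lies in some bag; for every edge, both endpoints lie together in some bag; and for every vertex, the bags containing it form a connected subtree. Here edge (5,6) lies in no bag, so the decomposition is invalid.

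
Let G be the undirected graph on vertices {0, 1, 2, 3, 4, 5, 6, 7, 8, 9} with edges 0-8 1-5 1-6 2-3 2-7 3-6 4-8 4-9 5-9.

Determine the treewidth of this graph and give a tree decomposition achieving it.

Each bag holds 2 vertices, so the decomposition has width 1, which upper-bounds the treewidth. G has an edge, so its treewidth is at least 1. Combining the bounds, tw(G) = 1.

Treewidth 1.
One such decomposition:
Bags: B1 = {2, 7}  B2 = {2, 3}  B3 = {3, 6}  B4 = {1, 6}  B5 = {1, 5}  B6 = {5, 9}  B7 = {4, 9}  B8 = {4, 8}  B9 = {0, 8}
Tree: B1–B2, B2–B3, B3–B4, B4–B5, B5–B6, B6–B7, B7–B8, B8–B9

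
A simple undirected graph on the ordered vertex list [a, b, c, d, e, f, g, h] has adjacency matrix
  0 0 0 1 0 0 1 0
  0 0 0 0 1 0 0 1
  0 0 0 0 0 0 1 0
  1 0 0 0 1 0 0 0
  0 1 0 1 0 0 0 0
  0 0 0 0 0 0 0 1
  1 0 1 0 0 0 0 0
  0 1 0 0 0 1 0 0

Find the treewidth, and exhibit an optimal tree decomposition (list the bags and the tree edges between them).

Every bag has size at most 2, so the width is 2 − 1 = 1 and tw(G) ≤ 1. Since G has at least one edge (e.g. c–g), it is not an edgeless graph, so tw(G) ≥ 1. Therefore the treewidth is 1.

Treewidth 1.
One such decomposition:
Bags: B1 = {c, g}  B2 = {a, g}  B3 = {a, d}  B4 = {d, e}  B5 = {b, e}  B6 = {b, h}  B7 = {f, h}
Tree: B1–B2, B2–B3, B3–B4, B4–B5, B5–B6, B6–B7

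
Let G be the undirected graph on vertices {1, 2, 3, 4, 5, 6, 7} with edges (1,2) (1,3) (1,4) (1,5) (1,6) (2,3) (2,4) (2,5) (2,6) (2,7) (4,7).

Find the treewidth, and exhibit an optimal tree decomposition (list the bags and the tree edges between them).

Every bag has size at most 3, so the width is 3 − 1 = 2 and tw(G) ≤ 2. On the other hand G contains the 3-clique {1, 2, 3}. A clique must lie in a single bag of any decomposition, so no decomposition can have width below 2. The upper and lower bounds meet at 2, so that is the treewidth.

Treewidth 2.
One optimal decomposition is:
Bags: B1 = {2, 4, 7}  B2 = {1, 2, 4}  B3 = {1, 2, 5}  B4 = {1, 2, 6}  B5 = {1, 2, 3}
Tree: B1–B2, B2–B3, B2–B4, B3–B5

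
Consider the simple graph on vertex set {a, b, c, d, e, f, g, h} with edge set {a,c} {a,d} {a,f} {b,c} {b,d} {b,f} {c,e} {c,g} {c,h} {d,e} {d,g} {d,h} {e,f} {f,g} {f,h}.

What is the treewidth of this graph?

3

A width-3 tree decomposition is:
Bags: B1 = {c, d, f, h}  B2 = {c, d, f, g}  B3 = {b, c, d, f}  B4 = {a, c, d, f}  B5 = {c, d, e, f}
Tree: B1–B2, B2–B3, B3–B4, B4–B5
Every bag has size at most 4, so the width is 4 − 1 = 3 and tw(G) ≤ 3. For the lower bound: the 4 vertex sets {f,h}, {d,g}, {c}, {b} are disjoint, each induces a connected subgraph, and every pair is joined by at least one edge of G. Contracting each set to a single vertex therefore yields K_{4} as a minor, and since treewidth is minor-monotone, tw(G) ≥ tw(K_{4}) = 3. Hence tw(G) = 3 exactly.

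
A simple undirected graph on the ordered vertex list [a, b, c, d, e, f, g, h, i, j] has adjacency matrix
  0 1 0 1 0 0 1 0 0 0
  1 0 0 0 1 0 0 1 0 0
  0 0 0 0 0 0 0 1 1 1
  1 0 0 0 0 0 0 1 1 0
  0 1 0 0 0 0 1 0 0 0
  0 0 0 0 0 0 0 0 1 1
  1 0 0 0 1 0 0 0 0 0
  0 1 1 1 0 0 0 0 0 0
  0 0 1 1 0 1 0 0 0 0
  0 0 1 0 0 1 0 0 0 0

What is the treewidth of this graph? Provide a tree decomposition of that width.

Treewidth 2.
One such decomposition:
Bags: B1 = {b, e, g}  B2 = {a, b, g}  B3 = {a, b, h}  B4 = {a, d, h}  B5 = {c, d, h}  B6 = {c, d, i}  B7 = {c, i, j}  B8 = {f, i, j}
Tree: B1–B2, B2–B3, B3–B4, B4–B5, B5–B6, B6–B7, B7–B8

Every bag has size at most 3, so the width is 3 − 1 = 2 and tw(G) ≤ 2. For the lower bound, G contains the cycle e–g–a–b–e, so G is not a forest; only forests have treewidth ≤ 1, hence tw(G) ≥ 2. The upper and lower bounds meet at 2, so that is the treewidth.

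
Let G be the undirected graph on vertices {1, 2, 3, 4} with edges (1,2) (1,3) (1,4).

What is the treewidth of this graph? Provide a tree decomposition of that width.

Each bag holds 2 vertices, so the decomposition has width 1, which upper-bounds the treewidth. G has an edge, so its treewidth is at least 1. Combining the bounds, tw(G) = 1.

Treewidth 1.
One such decomposition:
Bags: B1 = {1, 3}  B2 = {1, 4}  B3 = {1, 2}
Tree: B1–B2, B1–B3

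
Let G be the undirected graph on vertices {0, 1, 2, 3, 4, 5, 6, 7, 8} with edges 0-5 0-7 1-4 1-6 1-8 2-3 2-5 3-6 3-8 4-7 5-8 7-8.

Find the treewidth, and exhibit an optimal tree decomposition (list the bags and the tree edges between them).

Each bag holds 4 vertices, so the decomposition has width 3, which upper-bounds the treewidth. For the lower bound: the 4 vertex sets {0,2,5}, {3}, {8}, {1,4,6,7} are disjoint, each induces a connected subgraph, and every pair is joined by at least one edge of G. Contracting each set to a single vertex therefore yields K_{4} as a minor, and since treewidth is minor-monotone, tw(G) ≥ tw(K_{4}) = 3. Hence tw(G) = 3 exactly.

Treewidth 3.
Bags: B1 = {0, 2, 3, 5}  B2 = {0, 3, 5, 8}  B3 = {0, 3, 7, 8}  B4 = {3, 6, 7, 8}  B5 = {1, 6, 7, 8}  B6 = {1, 4, 6, 7}
Tree: B1–B2, B2–B3, B3–B4, B4–B5, B5–B6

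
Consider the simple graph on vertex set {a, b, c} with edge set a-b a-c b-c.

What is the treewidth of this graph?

2

A width-2 tree decomposition is:
Bags: B1 = {a, b, c}
Tree: (single bag)
A single bag containing all 3 vertices is trivially a valid decomposition of width 2. For the lower bound, the 3 vertices {a, b, c} are pairwise adjacent, and any tree decomposition puts a clique entirely inside one bag — forcing width ≥ 2. Combining the bounds, tw(G) = 2.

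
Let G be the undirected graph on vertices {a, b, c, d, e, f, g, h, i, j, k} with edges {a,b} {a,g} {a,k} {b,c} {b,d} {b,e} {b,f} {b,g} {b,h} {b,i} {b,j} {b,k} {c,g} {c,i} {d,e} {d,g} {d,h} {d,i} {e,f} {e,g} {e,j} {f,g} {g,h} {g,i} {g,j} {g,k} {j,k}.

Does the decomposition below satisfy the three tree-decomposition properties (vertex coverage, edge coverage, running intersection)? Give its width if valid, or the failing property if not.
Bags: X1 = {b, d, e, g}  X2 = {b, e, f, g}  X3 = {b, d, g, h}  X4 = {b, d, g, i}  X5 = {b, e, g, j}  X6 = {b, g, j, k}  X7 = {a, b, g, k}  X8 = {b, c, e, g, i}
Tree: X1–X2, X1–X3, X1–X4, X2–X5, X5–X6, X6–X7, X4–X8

No — bags containing vertex e are not connected in the tree.

A tree decomposition must satisfy three properties: every vertex lies in some bag; for every edge, both endpoints lie together in some bag; and for every vertex, the bags containing it form a connected subtree. Here bags containing vertex e are not connected in the tree, so the decomposition is invalid.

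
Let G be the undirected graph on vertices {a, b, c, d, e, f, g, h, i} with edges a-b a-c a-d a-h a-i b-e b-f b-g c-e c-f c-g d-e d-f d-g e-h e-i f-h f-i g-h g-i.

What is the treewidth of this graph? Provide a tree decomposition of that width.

The largest bag has 5 vertices, giving width 4; this decomposition certifies tw(G) ≤ 4. For the lower bound: the 5 vertex sets {g,h}, {c,f}, {d,e}, {a}, {i} are disjoint, each induces a connected subgraph, and every pair is joined by at least one edge of G. Contracting each set to a single vertex therefore yields K_{5} as a minor, and since treewidth is minor-monotone, tw(G) ≥ tw(K_{5}) = 4. Hence tw(G) = 4 exactly.

Treewidth 4.
One such decomposition:
Bags: B1 = {a, e, f, g, h}  B2 = {a, c, e, f, g}  B3 = {a, d, e, f, g}  B4 = {a, e, f, g, i}  B5 = {a, b, e, f, g}
Tree: B1–B2, B2–B3, B3–B4, B4–B5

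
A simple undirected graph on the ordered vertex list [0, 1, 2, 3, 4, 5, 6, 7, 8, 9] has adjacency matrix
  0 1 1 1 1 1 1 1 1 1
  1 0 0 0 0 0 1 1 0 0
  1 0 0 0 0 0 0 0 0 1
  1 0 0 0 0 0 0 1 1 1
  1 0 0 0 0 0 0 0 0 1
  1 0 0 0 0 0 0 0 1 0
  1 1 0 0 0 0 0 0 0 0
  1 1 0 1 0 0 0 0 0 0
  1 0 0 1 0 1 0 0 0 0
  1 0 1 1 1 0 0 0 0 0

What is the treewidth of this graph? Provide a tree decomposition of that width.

Treewidth 2.
One such decomposition:
Bags: B1 = {0, 3, 8}  B2 = {0, 3, 9}  B3 = {0, 3, 7}  B4 = {0, 2, 9}  B5 = {0, 1, 7}  B6 = {0, 5, 8}  B7 = {0, 4, 9}  B8 = {0, 1, 6}
Tree: B1–B2, B1–B3, B2–B4, B3–B5, B1–B6, B4–B7, B5–B8

Each bag holds 3 vertices, so the decomposition has width 2, which upper-bounds the treewidth. On the other hand G contains the 3-clique {0, 1, 6}. A clique must lie in a single bag of any decomposition, so no decomposition can have width below 2. The upper and lower bounds meet at 2, so that is the treewidth.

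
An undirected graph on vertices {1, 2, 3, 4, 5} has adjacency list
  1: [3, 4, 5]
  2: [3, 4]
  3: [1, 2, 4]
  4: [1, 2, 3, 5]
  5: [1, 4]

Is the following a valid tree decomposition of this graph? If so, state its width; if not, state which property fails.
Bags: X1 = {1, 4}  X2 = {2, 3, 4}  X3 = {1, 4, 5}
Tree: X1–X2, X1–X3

No — edge (3,1) lies in no bag.

A tree decomposition must satisfy three properties: every vertex lies in some bag; for every edge, both endpoints lie together in some bag; and for every vertex, the bags containing it form a connected subtree. Here edge (3,1) lies in no bag, so the decomposition is invalid.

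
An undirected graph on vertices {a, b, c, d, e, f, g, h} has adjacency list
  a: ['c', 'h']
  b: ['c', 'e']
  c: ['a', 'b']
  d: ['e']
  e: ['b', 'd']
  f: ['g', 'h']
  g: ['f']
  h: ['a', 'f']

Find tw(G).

1

A width-1 tree decomposition is:
Bags: B1 = {f, g}  B2 = {f, h}  B3 = {a, h}  B4 = {a, c}  B5 = {b, c}  B6 = {b, e}  B7 = {d, e}
Tree: B1–B2, B2–B3, B3–B4, B4–B5, B5–B6, B6–B7
Each bag holds 2 vertices, so the decomposition has width 1, which upper-bounds the treewidth. G has an edge, so its treewidth is at least 1. The upper and lower bounds meet at 1, so that is the treewidth.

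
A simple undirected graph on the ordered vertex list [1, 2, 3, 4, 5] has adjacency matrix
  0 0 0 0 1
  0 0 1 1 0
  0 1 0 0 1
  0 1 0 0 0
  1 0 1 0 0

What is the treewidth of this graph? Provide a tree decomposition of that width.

Every bag has size at most 2, so the width is 2 − 1 = 1 and tw(G) ≤ 1. Any graph with an edge has treewidth ≥ 1, and G has the edge 4–2. The upper and lower bounds meet at 1, so that is the treewidth.

Treewidth 1.
One optimal decomposition is:
Bags: B1 = {2, 4}  B2 = {2, 3}  B3 = {3, 5}  B4 = {1, 5}
Tree: B1–B2, B2–B3, B3–B4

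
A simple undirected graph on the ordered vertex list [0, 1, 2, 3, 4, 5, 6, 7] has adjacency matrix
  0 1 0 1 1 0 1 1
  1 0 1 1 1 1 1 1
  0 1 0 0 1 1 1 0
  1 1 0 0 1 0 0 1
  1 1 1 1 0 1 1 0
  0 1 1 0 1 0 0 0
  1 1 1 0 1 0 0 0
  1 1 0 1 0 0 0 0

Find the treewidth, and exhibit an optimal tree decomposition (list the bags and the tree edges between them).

Every bag has size at most 4, so the width is 4 − 1 = 3 and tw(G) ≤ 3. Conversely, {0, 1, 3, 4} is a clique of size 4, and the vertices of any clique must share a bag in every tree decomposition; so some bag has ≥ 4 vertices and tw(G) ≥ 3. The upper and lower bounds meet at 3, so that is the treewidth.

Treewidth 3.
One optimal decomposition is:
Bags: B1 = {0, 1, 4, 6}  B2 = {0, 1, 3, 4}  B3 = {0, 1, 3, 7}  B4 = {1, 2, 4, 6}  B5 = {1, 2, 4, 5}
Tree: B1–B2, B2–B3, B1–B4, B4–B5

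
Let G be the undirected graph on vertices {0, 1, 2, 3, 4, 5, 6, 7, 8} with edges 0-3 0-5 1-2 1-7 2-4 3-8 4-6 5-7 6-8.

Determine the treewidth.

A width-2 tree decomposition is:
Bags: B1 = {1, 2, 7}  B2 = {2, 4, 7}  B3 = {4, 6, 7}  B4 = {6, 7, 8}  B5 = {3, 7, 8}  B6 = {0, 3, 7}  B7 = {0, 5, 7}
Tree: B1–B2, B2–B3, B3–B4, B4–B5, B5–B6, B6–B7
Every bag has size at most 3, so the width is 3 − 1 = 2 and tw(G) ≤ 2. Since 7–1–2–4–6–8–3–0–5–7 is a cycle in G, G is not acyclic. Forests are exactly the graphs of treewidth ≤ 1, so tw(G) ≥ 2. Therefore the treewidth is 2.

2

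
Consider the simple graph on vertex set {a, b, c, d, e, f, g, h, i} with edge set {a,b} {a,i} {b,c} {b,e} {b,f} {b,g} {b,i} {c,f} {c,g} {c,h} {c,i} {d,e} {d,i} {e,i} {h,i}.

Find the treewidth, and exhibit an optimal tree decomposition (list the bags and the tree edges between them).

Treewidth 2.
Bags: B1 = {b, e, i}  B2 = {b, c, i}  B3 = {c, h, i}  B4 = {b, c, g}  B5 = {d, e, i}  B6 = {a, b, i}  B7 = {b, c, f}
Tree: B1–B2, B2–B3, B2–B4, B1–B5, B2–B6, B2–B7

Each bag holds 3 vertices, so the decomposition has width 2, which upper-bounds the treewidth. For the lower bound, the 3 vertices {d, e, i} are pairwise adjacent, and any tree decomposition puts a clique entirely inside one bag — forcing width ≥ 2. Hence tw(G) = 2 exactly.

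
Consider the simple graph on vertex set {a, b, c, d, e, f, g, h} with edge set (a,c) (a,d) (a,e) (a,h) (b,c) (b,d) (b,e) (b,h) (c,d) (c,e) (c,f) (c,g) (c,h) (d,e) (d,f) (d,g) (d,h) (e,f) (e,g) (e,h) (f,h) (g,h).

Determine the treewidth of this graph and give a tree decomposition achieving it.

Treewidth 4.
One optimal decomposition is:
Bags: B1 = {c, d, e, g, h}  B2 = {a, c, d, e, h}  B3 = {b, c, d, e, h}  B4 = {c, d, e, f, h}
Tree: B1–B2, B2–B3, B2–B4

Each bag holds 5 vertices, so the decomposition has width 4, which upper-bounds the treewidth. On the other hand G contains the 5-clique {c, d, e, g, h}. A clique must lie in a single bag of any decomposition, so no decomposition can have width below 4. Combining the bounds, tw(G) = 4.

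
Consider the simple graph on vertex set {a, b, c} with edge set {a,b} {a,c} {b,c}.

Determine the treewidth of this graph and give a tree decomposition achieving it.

With just one bag of size 3, the width is 3 − 1 = 2, so tw(G) ≤ 2. Conversely, {a, b, c} is a clique of size 3, and the vertices of any clique must share a bag in every tree decomposition; so some bag has ≥ 3 vertices and tw(G) ≥ 2. Combining the bounds, tw(G) = 2.

Treewidth 2.
One optimal decomposition is:
Bags: B1 = {a, b, c}
Tree: (single bag)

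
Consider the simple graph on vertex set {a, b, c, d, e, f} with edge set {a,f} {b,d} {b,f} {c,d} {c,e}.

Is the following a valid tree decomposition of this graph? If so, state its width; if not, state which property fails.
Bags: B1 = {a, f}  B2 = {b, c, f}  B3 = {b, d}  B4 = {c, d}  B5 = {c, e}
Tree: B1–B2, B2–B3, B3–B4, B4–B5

No — bags containing vertex c are not connected in the tree.

A tree decomposition must satisfy three properties: every vertex lies in some bag; for every edge, both endpoints lie together in some bag; and for every vertex, the bags containing it form a connected subtree. Here bags containing vertex c are not connected in the tree, so the decomposition is invalid.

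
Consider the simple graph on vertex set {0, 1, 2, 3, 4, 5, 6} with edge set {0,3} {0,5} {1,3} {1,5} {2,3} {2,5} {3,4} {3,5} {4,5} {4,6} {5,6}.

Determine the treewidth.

2

A width-2 tree decomposition is:
Bags: B1 = {1, 3, 5}  B2 = {3, 4, 5}  B3 = {2, 3, 5}  B4 = {4, 5, 6}  B5 = {0, 3, 5}
Tree: B1–B2, B2–B3, B2–B4, B3–B5
The largest bag has 3 vertices, giving width 2; this decomposition certifies tw(G) ≤ 2. For the lower bound, the 3 vertices {0, 3, 5} are pairwise adjacent, and any tree decomposition puts a clique entirely inside one bag — forcing width ≥ 2. The upper and lower bounds meet at 2, so that is the treewidth.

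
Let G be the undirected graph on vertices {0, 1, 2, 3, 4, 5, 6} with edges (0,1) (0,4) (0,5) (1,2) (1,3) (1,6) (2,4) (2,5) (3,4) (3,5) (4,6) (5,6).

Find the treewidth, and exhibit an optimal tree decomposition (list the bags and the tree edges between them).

Each bag holds 4 vertices, so the decomposition has width 3, which upper-bounds the treewidth. For the lower bound: the 4 vertex sets {2,4}, {0,5}, {1}, {3} are disjoint, each induces a connected subgraph, and every pair is joined by at least one edge of G. Contracting each set to a single vertex therefore yields K_{4} as a minor, and since treewidth is minor-monotone, tw(G) ≥ tw(K_{4}) = 3. The upper and lower bounds meet at 3, so that is the treewidth.

Treewidth 3.
One such decomposition:
Bags: B1 = {1, 2, 4, 5}  B2 = {0, 1, 4, 5}  B3 = {1, 3, 4, 5}  B4 = {1, 4, 5, 6}
Tree: B1–B2, B2–B3, B3–B4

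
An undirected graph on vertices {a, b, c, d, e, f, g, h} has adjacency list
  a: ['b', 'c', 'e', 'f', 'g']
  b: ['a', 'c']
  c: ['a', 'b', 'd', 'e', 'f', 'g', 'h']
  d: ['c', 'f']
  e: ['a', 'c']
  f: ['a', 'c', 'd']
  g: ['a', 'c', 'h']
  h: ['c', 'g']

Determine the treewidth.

A width-2 tree decomposition is:
Bags: B1 = {a, c, g}  B2 = {a, c, f}  B3 = {a, c, e}  B4 = {c, g, h}  B5 = {c, d, f}  B6 = {a, b, c}
Tree: B1–B2, B1–B3, B1–B4, B2–B5, B1–B6
Each bag holds 3 vertices, so the decomposition has width 2, which upper-bounds the treewidth. For the lower bound, the 3 vertices {c, d, f} are pairwise adjacent, and any tree decomposition puts a clique entirely inside one bag — forcing width ≥ 2. Hence tw(G) = 2 exactly.

2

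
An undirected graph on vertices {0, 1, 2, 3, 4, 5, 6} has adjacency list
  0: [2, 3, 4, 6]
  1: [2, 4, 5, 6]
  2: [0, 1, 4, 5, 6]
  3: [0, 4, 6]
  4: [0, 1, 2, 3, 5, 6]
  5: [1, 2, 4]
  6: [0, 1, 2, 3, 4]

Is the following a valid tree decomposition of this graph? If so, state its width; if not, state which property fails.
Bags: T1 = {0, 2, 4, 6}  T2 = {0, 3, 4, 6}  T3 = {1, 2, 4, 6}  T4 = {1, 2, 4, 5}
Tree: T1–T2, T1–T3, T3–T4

Yes; width 3.

Checking the three conditions: (i) the bags cover all of {0, 1, 2, 3, 4, 5, 6}; (ii) for each edge, some bag contains both endpoints; (iii) the bags containing any fixed vertex form a subtree. All hold, so the decomposition is valid with width 4 − 1 = 3.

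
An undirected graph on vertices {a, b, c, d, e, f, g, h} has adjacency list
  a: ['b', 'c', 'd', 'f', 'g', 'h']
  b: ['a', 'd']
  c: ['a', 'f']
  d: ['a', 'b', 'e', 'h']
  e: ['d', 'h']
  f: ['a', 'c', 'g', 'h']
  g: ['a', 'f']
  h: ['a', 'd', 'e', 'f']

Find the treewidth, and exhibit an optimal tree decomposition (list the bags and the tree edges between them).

Every bag has size at most 3, so the width is 3 − 1 = 2 and tw(G) ≤ 2. Conversely, {d, e, h} is a clique of size 3, and the vertices of any clique must share a bag in every tree decomposition; so some bag has ≥ 3 vertices and tw(G) ≥ 2. The upper and lower bounds meet at 2, so that is the treewidth.

Treewidth 2.
Bags: B1 = {a, f, h}  B2 = {a, d, h}  B3 = {a, b, d}  B4 = {a, c, f}  B5 = {a, f, g}  B6 = {d, e, h}
Tree: B1–B2, B2–B3, B1–B4, B4–B5, B2–B6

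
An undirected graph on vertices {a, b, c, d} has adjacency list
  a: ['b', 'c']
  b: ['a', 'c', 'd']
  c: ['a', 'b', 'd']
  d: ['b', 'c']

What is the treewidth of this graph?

A width-2 tree decomposition is:
Bags: B1 = {a, b, c}  B2 = {b, c, d}
Tree: B1–B2
The largest bag has 3 vertices, giving width 2; this decomposition certifies tw(G) ≤ 2. On the other hand G contains the 3-clique {b, c, d}. A clique must lie in a single bag of any decomposition, so no decomposition can have width below 2. The upper and lower bounds meet at 2, so that is the treewidth.

2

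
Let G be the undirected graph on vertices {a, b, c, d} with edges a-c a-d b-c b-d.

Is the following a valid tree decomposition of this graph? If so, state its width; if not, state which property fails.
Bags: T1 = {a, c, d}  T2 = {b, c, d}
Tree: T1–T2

Vertex coverage: the bags together contain {a, b, c, d}, the full vertex set. Edge coverage: each edge of G has both endpoints in at least one bag. Running intersection: for every vertex, the bags containing it form a connected subtree. All three properties hold, so this is a valid tree decomposition of width max|bag| − 1 = 2, and hence tw(G) ≤ 2.

Yes; width 2.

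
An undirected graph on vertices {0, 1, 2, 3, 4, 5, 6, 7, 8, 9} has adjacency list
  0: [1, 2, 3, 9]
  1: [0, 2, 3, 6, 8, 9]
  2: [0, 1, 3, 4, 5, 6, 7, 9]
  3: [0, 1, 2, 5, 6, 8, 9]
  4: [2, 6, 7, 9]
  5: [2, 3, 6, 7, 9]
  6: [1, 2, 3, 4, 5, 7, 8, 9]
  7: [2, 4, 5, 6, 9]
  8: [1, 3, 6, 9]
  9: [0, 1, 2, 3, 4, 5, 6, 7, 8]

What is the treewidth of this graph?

4

A width-4 tree decomposition is:
Bags: B1 = {1, 2, 3, 6, 9}  B2 = {2, 3, 5, 6, 9}  B3 = {1, 3, 6, 8, 9}  B4 = {2, 5, 6, 7, 9}  B5 = {2, 4, 6, 7, 9}  B6 = {0, 1, 2, 3, 9}
Tree: B1–B2, B1–B3, B2–B4, B4–B5, B1–B6
Each bag holds 5 vertices, so the decomposition has width 4, which upper-bounds the treewidth. On the other hand G contains the 5-clique {1, 3, 6, 8, 9}. A clique must lie in a single bag of any decomposition, so no decomposition can have width below 4. Therefore the treewidth is 4.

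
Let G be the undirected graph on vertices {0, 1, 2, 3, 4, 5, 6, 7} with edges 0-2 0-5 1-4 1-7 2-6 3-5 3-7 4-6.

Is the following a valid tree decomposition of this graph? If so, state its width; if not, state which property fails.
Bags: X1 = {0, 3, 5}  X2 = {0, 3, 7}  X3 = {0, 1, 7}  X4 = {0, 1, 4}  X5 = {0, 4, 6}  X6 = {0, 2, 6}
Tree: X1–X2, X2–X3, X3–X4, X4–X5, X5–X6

Yes; width 2.

Vertex coverage: the bags together contain {0, 1, 2, 3, 4, 5, 6, 7}, the full vertex set. Edge coverage: each edge of G has both endpoints in at least one bag. Running intersection: for every vertex, the bags containing it form a connected subtree. All three properties hold, so this is a valid tree decomposition of width max|bag| − 1 = 2, and hence tw(G) ≤ 2.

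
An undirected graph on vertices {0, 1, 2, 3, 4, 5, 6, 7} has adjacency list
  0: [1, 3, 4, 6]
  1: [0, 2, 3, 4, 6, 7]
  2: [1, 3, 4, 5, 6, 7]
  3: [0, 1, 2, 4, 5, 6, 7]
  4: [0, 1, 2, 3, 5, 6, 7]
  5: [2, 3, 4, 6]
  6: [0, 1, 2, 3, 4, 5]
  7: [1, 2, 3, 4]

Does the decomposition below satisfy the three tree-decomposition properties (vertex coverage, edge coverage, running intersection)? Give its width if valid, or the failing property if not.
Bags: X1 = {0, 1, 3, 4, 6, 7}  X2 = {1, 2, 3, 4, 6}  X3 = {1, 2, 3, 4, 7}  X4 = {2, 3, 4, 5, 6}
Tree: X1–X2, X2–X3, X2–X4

A tree decomposition must satisfy three properties: every vertex lies in some bag; for every edge, both endpoints lie together in some bag; and for every vertex, the bags containing it form a connected subtree. Here bags containing vertex 7 are not connected in the tree, so the decomposition is invalid.

No — bags containing vertex 7 are not connected in the tree.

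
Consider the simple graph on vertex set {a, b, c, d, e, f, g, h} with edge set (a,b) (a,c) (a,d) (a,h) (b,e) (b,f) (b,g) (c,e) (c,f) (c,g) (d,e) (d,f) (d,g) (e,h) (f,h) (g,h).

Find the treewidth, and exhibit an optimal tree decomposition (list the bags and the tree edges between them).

Each bag holds 5 vertices, so the decomposition has width 4, which upper-bounds the treewidth. For the lower bound: the 5 vertex sets {c,f}, {g,h}, {d,e}, {a}, {b} are disjoint, each induces a connected subgraph, and every pair is joined by at least one edge of G. Contracting each set to a single vertex therefore yields K_{5} as a minor, and since treewidth is minor-monotone, tw(G) ≥ tw(K_{5}) = 4. The upper and lower bounds meet at 4, so that is the treewidth.

Treewidth 4.
Bags: B1 = {a, c, e, f, g}  B2 = {a, e, f, g, h}  B3 = {a, d, e, f, g}  B4 = {a, b, e, f, g}
Tree: B1–B2, B2–B3, B3–B4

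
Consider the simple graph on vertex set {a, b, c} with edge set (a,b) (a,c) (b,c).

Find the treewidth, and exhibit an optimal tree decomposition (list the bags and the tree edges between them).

With just one bag of size 3, the width is 3 − 1 = 2, so tw(G) ≤ 2. On the other hand G contains the 3-clique {a, b, c}. A clique must lie in a single bag of any decomposition, so no decomposition can have width below 2. Hence tw(G) = 2 exactly.

Treewidth 2.
One optimal decomposition is:
Bags: B1 = {a, b, c}
Tree: (single bag)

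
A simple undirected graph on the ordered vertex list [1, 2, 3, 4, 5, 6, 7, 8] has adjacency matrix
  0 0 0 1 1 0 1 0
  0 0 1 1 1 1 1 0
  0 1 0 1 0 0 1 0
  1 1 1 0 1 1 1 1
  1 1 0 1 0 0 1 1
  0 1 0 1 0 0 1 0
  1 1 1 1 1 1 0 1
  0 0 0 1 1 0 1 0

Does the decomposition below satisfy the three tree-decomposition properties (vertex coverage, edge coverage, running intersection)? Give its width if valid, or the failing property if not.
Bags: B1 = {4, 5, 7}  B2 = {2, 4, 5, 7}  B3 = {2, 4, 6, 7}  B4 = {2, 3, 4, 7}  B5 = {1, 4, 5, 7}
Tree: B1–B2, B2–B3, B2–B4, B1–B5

A tree decomposition must satisfy three properties: every vertex lies in some bag; for every edge, both endpoints lie together in some bag; and for every vertex, the bags containing it form a connected subtree. Here vertex 8 appears in no bag, so the decomposition is invalid.

No — vertex 8 appears in no bag.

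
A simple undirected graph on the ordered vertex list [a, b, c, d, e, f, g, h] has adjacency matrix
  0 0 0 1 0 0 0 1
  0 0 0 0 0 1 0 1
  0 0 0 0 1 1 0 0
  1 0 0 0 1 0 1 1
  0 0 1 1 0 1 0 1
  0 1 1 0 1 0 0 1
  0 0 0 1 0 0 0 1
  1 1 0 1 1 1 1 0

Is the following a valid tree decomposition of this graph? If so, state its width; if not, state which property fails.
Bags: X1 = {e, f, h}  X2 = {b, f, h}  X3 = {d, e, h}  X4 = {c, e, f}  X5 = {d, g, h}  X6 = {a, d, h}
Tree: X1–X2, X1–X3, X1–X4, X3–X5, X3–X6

Checking the three conditions: (i) the bags cover all of {a, b, c, d, e, f, g, h}; (ii) for each edge, some bag contains both endpoints; (iii) the bags containing any fixed vertex form a subtree. All hold, so the decomposition is valid with width 3 − 1 = 2.

Yes; width 2.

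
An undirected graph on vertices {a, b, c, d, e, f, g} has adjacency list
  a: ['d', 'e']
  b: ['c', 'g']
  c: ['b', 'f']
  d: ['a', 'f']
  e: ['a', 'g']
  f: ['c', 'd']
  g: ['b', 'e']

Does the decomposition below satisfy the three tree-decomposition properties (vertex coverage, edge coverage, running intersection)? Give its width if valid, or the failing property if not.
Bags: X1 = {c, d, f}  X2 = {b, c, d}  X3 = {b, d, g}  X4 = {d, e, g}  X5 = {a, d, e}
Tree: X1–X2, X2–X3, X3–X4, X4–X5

Vertex coverage: the bags together contain {a, b, c, d, e, f, g}, the full vertex set. Edge coverage: each edge of G has both endpoints in at least one bag. Running intersection: for every vertex, the bags containing it form a connected subtree. All three properties hold, so this is a valid tree decomposition of width max|bag| − 1 = 2, and hence tw(G) ≤ 2.

Yes; width 2.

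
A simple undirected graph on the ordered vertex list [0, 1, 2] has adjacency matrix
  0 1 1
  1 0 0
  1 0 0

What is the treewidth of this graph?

1

A width-1 tree decomposition is:
Bags: B1 = {0, 1}  B2 = {0, 2}
Tree: B1–B2
Every bag has size at most 2, so the width is 2 − 1 = 1 and tw(G) ≤ 1. G has an edge, so its treewidth is at least 1. Hence tw(G) = 1 exactly.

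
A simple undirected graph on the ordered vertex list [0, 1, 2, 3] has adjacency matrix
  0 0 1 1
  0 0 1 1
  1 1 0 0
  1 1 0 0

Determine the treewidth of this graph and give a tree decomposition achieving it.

Treewidth 2.
One such decomposition:
Bags: B1 = {1, 2, 3}  B2 = {0, 2, 3}
Tree: B1–B2

The largest bag has 3 vertices, giving width 2; this decomposition certifies tw(G) ≤ 2. For the lower bound, G contains the cycle 2–1–3–0–2, so G is not a forest; only forests have treewidth ≤ 1, hence tw(G) ≥ 2. Hence tw(G) = 2 exactly.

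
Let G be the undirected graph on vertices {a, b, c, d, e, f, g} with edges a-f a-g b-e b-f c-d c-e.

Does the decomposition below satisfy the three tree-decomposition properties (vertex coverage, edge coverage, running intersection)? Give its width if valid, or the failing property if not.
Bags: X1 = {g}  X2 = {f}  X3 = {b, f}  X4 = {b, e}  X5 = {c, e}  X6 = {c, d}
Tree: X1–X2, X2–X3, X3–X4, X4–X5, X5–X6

A tree decomposition must satisfy three properties: every vertex lies in some bag; for every edge, both endpoints lie together in some bag; and for every vertex, the bags containing it form a connected subtree. Here vertex a appears in no bag, so the decomposition is invalid.

No — vertex a appears in no bag.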